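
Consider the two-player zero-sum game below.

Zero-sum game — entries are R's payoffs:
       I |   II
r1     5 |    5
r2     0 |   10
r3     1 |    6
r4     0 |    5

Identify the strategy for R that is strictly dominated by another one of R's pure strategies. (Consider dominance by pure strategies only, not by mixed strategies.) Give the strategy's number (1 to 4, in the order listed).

4

Compare r4 with r3: 1 > 0, 6 > 5.
So r3 strictly dominates r4 for R; r4 is strictly dominated.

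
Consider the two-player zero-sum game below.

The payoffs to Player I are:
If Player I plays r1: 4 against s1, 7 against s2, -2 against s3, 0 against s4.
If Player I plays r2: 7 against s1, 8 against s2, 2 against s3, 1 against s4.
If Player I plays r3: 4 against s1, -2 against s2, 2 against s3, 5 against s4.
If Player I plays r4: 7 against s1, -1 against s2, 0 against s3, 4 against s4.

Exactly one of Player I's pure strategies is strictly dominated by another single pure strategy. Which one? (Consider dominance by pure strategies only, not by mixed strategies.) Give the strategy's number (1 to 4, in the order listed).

1

Compare r1 with r2: 7 > 4, 8 > 7, 2 > -2, 1 > 0.
So r2 strictly dominates r1 for Player I; r1 is strictly dominated.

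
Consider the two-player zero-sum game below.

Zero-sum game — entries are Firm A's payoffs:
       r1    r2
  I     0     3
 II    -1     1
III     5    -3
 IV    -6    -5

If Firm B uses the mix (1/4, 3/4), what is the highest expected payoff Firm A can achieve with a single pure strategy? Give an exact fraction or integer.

9/4

I: (0)·(1/4) + (3)·(3/4) = 9/4.
II: (-1)·(1/4) + (1)·(3/4) = 1/2.
III: (5)·(1/4) + (-3)·(3/4) = -1.
IV: (-6)·(1/4) + (-5)·(3/4) = -21/4.
The best pure response is I with expected payoff 9/4.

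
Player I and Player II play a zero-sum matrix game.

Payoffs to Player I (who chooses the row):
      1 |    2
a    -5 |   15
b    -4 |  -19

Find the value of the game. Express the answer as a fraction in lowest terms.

Row minima are -5 and -19, so Player I's maximin is -5; column maxima are -4 and 15, so Player II's minimax is -4. These differ, so the equilibrium is in mixed strategies.
Let Player I play a with probability p. Player II is indifferent when −5p − 4(1−p) = 15p − 19(1−p), giving p = 3/7.
Let Player II play 1 with probability q. Player I is indifferent when −5q + 15(1−q) = −4q − 19(1−q), giving q = 34/35.
The value is -5·(34/35) + (15)·(1/35) = -31/7.

-31/7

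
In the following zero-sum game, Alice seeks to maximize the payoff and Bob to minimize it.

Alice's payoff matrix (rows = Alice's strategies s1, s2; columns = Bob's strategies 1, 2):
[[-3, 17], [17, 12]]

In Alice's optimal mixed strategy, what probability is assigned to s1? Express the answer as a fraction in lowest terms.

Row minima are -3 and 12, so Alice's maximin is 12; column maxima are 17 and 17, so Bob's minimax is 17. These differ, so the equilibrium is in mixed strategies.
Let Alice play s1 with probability p. Bob is indifferent when −3p + 17(1−p) = 17p + 12(1−p), giving p = 1/5.

1/5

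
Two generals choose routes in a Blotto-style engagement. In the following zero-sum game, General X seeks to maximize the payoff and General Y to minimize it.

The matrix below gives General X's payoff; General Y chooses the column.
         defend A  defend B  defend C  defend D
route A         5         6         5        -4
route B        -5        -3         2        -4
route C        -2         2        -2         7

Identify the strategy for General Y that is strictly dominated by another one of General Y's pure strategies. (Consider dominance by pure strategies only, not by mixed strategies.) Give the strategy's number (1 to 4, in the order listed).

2

General Y prefers columns that give General X less. Compare defend B with defend A: 5 < 6, -5 < -3, -2 < 2.
So defend A strictly dominates defend B for General Y; defend B is strictly dominated.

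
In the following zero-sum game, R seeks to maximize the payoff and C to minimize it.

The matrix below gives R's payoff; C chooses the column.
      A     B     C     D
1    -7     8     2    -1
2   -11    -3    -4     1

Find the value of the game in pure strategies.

-7

Row minima: -7, -11 → R's maximin is -7.
Column maxima: -7, 8, 2, 1 → C's minimax is -7.
They coincide at (1, A), so the value is -7.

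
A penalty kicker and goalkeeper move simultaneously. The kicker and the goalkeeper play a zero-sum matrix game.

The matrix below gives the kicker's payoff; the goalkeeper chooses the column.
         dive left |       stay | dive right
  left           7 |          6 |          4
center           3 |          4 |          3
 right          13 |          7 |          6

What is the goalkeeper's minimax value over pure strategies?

The worst case (largest entry) in each column is dive left: 13, stay: 7, dive right: 6.
The best (smallest) of these is 6.

6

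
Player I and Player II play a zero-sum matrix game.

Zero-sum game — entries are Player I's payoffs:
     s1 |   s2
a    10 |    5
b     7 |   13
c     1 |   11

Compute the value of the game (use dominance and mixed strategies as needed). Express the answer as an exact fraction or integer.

Row c is strictly dominated by row b, so Player I never plays it.
The remaining 2×2 game on (a, b) × (s1, s2) has no saddle point. Let Player I play a with probability p; indifference gives 10p + 7(1−p) = 5p + 13(1−p), so p = 6/11.
Similarly Player II's optimal q on s1 is 8/11, and the value is 10·(8/11) + (5)·(3/11) = 95/11.

95/11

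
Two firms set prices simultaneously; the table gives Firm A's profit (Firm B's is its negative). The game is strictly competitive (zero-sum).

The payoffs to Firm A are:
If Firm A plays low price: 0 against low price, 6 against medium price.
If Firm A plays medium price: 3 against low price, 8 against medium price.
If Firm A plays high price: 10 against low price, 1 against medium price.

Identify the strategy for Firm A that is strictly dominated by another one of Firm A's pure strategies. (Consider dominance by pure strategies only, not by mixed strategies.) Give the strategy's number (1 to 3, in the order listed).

1

Compare low price with medium price: 3 > 0, 8 > 6.
So medium price strictly dominates low price for Firm A; low price is strictly dominated.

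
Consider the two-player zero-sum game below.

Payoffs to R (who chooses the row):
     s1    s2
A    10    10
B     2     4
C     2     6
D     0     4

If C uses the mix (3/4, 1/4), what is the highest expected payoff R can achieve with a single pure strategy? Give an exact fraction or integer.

A: (10)·(3/4) + (10)·(1/4) = 10.
B: (2)·(3/4) + (4)·(1/4) = 5/2.
C: (2)·(3/4) + (6)·(1/4) = 3.
D: (0)·(3/4) + (4)·(1/4) = 1.
The best pure response is A with expected payoff 10.

10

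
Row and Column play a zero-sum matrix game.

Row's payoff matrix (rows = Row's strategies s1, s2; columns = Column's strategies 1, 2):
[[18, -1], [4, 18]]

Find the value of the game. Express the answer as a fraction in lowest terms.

Row minima are -1 and 4, so Row's maximin is 4; column maxima are 18 and 18, so Column's minimax is 18. These differ, so the equilibrium is in mixed strategies.
Let Row play s1 with probability p. Column is indifferent when 18p + 4(1−p) = −p + 18(1−p), giving p = 14/33.
Let Column play 1 with probability q. Row is indifferent when 18q − (1−q) = 4q + 18(1−q), giving q = 19/33.
The value is 18·(19/33) + (-1)·(14/33) = 328/33.

328/33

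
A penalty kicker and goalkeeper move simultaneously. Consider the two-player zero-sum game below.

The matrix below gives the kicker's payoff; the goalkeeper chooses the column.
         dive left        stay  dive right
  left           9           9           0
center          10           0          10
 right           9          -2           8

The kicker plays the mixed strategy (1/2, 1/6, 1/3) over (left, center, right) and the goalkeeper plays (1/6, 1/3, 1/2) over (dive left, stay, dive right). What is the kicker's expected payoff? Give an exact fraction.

179/36

Against (1/6, 1/3, 1/2), each row's expected payoff is left: 9/2; center: 20/3; right: 29/6.
Taking the (1/2, 1/6, 1/3)-weighted average: (1/2)·(9/2) + (1/6)·(20/3) + (1/3)·(29/6) = 179/36.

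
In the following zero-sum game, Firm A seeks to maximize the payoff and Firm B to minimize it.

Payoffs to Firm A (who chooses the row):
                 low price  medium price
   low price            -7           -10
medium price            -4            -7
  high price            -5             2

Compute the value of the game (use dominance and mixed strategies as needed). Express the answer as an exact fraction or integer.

Row low price is strictly dominated by row medium price, so Firm A never plays it.
The remaining 2×2 game on (medium price, high price) × (low price, medium price) has no saddle point. Let Firm A play medium price with probability p; indifference gives −4p − 5(1−p) = −7p + 2(1−p), so p = 7/10.
Similarly Firm B's optimal q on low price is 9/10, and the value is -4·(9/10) + (-7)·(1/10) = -43/10.

-43/10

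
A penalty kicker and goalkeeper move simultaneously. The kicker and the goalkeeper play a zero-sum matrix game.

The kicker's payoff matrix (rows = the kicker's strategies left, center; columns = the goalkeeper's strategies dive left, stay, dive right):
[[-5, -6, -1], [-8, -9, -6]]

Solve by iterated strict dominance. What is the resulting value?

Row center is strictly dominated by row left (-5>-8, -6>-9, -1>-6); eliminate center.
Column dive right is strictly dominated by dive left for the goalkeeper (-5<-1); eliminate dive right.
Column dive left is strictly dominated by stay for the goalkeeper (-6<-5); eliminate dive left.
Only (left, stay) remains, with payoff -6.

-6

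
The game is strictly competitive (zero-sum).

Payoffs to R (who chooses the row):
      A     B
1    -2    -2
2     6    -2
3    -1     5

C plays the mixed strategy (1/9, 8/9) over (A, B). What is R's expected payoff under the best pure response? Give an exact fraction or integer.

13/3

1: (-2)·(1/9) + (-2)·(8/9) = -2.
2: (6)·(1/9) + (-2)·(8/9) = -10/9.
3: (-1)·(1/9) + (5)·(8/9) = 13/3.
The best pure response is 3 with expected payoff 13/3.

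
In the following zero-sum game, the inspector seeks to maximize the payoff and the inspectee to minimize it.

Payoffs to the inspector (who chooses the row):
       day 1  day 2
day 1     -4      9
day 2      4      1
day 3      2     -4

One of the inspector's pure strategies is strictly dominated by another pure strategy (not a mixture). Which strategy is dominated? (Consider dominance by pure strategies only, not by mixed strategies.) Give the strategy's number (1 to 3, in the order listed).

3

Compare day 3 with day 2: 4 > 2, 1 > -4.
So day 2 strictly dominates day 3 for the inspector; day 3 is strictly dominated.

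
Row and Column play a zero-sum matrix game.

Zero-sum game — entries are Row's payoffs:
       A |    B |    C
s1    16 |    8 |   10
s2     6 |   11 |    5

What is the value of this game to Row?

35/4

Column A is strictly dominated by C for Column (it gives Row more in every row).
The remaining 2×2 game on (s1, s2) × (B, C) has no saddle point. Let Row play s1 with probability p; indifference gives 8p + 11(1−p) = 10p + 5(1−p), so p = 3/4.
Similarly Column's optimal q on B is 5/8, and the value is 8·(5/8) + (10)·(3/8) = 35/4.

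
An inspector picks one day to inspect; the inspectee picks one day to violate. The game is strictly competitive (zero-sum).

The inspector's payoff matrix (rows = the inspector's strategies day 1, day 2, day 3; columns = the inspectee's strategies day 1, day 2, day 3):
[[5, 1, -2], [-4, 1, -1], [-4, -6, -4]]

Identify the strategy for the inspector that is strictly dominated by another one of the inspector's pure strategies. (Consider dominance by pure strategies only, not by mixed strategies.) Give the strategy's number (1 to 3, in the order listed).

Compare day 3 with day 1: 5 > -4, 1 > -6, -2 > -4.
So day 1 strictly dominates day 3 for the inspector; day 3 is strictly dominated.

3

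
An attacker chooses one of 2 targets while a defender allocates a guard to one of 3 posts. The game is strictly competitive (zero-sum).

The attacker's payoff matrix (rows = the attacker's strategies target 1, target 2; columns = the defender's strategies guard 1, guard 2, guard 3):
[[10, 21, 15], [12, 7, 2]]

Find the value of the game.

Column guard 2 is strictly dominated by guard 3 for the defender (it gives the attacker more in every row).
The remaining 2×2 game on (target 1, target 2) × (guard 1, guard 3) has no saddle point. Let the attacker play target 1 with probability p; indifference gives 10p + 12(1−p) = 15p + 2(1−p), so p = 2/3.
Similarly the defender's optimal q on guard 1 is 13/15, and the value is 10·(13/15) + (15)·(2/15) = 32/3.

32/3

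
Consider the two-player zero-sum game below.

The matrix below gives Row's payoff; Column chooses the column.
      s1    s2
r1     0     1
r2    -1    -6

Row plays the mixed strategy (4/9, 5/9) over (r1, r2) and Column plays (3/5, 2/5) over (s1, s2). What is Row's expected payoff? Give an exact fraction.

Against (3/5, 2/5), each row's expected payoff is r1: 2/5; r2: -3.
Taking the (4/9, 5/9)-weighted average: (4/9)·(2/5) + (5/9)·(-3) = -67/45.

-67/45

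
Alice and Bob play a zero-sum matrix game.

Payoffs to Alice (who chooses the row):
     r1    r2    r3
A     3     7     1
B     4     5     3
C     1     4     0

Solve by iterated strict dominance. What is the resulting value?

3

Column r1 is strictly dominated by r3 for Bob (1<3, 3<4, 0<1); eliminate r1.
Column r2 is strictly dominated by r3 for Bob (1<7, 3<5, 0<4); eliminate r2.
Row C is strictly dominated by row A (1>0); eliminate C.
Row A is strictly dominated by row B (3>1); eliminate A.
Only (B, r3) remains, with payoff 3.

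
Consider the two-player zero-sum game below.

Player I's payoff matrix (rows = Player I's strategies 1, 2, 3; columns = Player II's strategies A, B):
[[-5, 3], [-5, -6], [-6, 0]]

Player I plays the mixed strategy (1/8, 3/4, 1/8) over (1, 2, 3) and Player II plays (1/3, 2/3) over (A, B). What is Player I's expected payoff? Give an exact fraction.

Against (1/3, 2/3), each row's expected payoff is 1: 1/3; 2: -17/3; 3: -2.
Taking the (1/8, 3/4, 1/8)-weighted average: (1/8)·(1/3) + (3/4)·(-17/3) + (1/8)·(-2) = -107/24.

-107/24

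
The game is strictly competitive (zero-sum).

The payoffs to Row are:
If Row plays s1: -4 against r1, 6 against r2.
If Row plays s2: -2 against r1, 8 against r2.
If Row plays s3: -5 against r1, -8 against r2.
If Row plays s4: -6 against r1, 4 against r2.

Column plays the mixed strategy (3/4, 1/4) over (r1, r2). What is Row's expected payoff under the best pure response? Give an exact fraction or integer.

1/2

s1: (-4)·(3/4) + (6)·(1/4) = -3/2.
s2: (-2)·(3/4) + (8)·(1/4) = 1/2.
s3: (-5)·(3/4) + (-8)·(1/4) = -23/4.
s4: (-6)·(3/4) + (4)·(1/4) = -7/2.
The best pure response is s2 with expected payoff 1/2.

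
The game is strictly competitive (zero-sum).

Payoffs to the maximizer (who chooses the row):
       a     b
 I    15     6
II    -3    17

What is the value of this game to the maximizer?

Row minima are 6 and -3, so the maximizer's maximin is 6; column maxima are 15 and 17, so the minimizer's minimax is 15. These differ, so the equilibrium is in mixed strategies.
Let the maximizer play I with probability p. The minimizer is indifferent when 15p − 3(1−p) = 6p + 17(1−p), giving p = 20/29.
Let the minimizer play a with probability q. The maximizer is indifferent when 15q + 6(1−q) = −3q + 17(1−q), giving q = 11/29.
The value is 15·(11/29) + (6)·(18/29) = 273/29.

273/29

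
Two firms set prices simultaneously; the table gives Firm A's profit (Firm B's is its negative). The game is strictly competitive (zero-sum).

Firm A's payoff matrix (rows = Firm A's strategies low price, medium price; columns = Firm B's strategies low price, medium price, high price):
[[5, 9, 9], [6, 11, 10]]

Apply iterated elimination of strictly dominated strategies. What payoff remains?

6

Column high price is strictly dominated by low price for Firm B (5<9, 6<10); eliminate high price.
Column medium price is strictly dominated by low price for Firm B (5<9, 6<11); eliminate medium price.
Row low price is strictly dominated by row medium price (6>5); eliminate low price.
Only (medium price, low price) remains, with payoff 6.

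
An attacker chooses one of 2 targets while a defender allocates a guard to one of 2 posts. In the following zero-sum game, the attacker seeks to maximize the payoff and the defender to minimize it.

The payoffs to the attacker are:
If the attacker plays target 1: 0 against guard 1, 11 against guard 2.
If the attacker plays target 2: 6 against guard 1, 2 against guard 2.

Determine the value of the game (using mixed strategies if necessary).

22/5

Row minima are 0 and 2, so the attacker's maximin is 2; column maxima are 6 and 11, so the defender's minimax is 6. These differ, so the equilibrium is in mixed strategies.
Let the attacker play target 1 with probability p. The defender is indifferent when 6(1−p) = 11p + 2(1−p), giving p = 4/15.
Let the defender play guard 1 with probability q. The attacker is indifferent when 11(1−q) = 6q + 2(1−q), giving q = 3/5.
The value is 0·(3/5) + (11)·(2/5) = 22/5.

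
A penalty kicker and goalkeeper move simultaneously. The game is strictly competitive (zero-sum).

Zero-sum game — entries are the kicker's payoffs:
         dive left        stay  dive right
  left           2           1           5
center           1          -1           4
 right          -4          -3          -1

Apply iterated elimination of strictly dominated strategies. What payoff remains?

1

Row right is strictly dominated by row left (2>-4, 1>-3, 5>-1); eliminate right.
Row center is strictly dominated by row left (2>1, 1>-1, 5>4); eliminate center.
Column dive left is strictly dominated by stay for the goalkeeper (1<2); eliminate dive left.
Column dive right is strictly dominated by stay for the goalkeeper (1<5); eliminate dive right.
Only (left, stay) remains, with payoff 1.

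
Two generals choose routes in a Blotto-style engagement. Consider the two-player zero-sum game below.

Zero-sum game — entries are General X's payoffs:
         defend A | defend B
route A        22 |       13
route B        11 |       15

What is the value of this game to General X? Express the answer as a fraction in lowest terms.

187/13

Row minima are 13 and 11, so General X's maximin is 13; column maxima are 22 and 15, so General Y's minimax is 15. These differ, so the equilibrium is in mixed strategies.
Let General X play route A with probability p. General Y is indifferent when 22p + 11(1−p) = 13p + 15(1−p), giving p = 4/13.
Let General Y play defend A with probability q. General X is indifferent when 22q + 13(1−q) = 11q + 15(1−q), giving q = 2/13.
The value is 22·(2/13) + (13)·(11/13) = 187/13.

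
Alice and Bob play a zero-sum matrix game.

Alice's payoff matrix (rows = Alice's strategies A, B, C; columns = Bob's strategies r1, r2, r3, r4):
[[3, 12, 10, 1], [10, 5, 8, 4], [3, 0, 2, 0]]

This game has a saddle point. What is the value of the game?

Row minima: 1, 4, 0 → Alice's maximin is 4.
Column maxima: 10, 12, 10, 4 → Bob's minimax is 4.
They coincide at (B, r4), so the value is 4.

4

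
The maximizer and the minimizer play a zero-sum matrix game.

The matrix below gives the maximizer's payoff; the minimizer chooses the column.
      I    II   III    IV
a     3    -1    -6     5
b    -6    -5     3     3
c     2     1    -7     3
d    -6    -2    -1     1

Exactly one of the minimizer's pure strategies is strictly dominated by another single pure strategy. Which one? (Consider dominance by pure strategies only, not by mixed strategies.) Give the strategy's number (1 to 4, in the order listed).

The minimizer prefers columns that give the maximizer less. Compare IV with I: 3 < 5, -6 < 3, 2 < 3, -6 < 1.
So I strictly dominates IV for the minimizer; IV is strictly dominated.

4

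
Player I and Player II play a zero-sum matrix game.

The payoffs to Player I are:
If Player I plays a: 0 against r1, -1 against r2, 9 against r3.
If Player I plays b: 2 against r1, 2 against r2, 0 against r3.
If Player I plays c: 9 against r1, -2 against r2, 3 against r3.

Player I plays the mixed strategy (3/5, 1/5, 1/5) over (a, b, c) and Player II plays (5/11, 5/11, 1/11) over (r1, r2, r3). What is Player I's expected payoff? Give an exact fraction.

14/11

Against (5/11, 5/11, 1/11), each row's expected payoff is a: 4/11; b: 20/11; c: 38/11.
Taking the (3/5, 1/5, 1/5)-weighted average: (3/5)·(4/11) + (1/5)·(20/11) + (1/5)·(38/11) = 14/11.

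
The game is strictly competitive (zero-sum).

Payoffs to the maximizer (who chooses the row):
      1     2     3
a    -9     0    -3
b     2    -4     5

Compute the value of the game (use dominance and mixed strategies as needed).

Column 3 is strictly dominated by 1 for the minimizer (it gives the maximizer more in every row).
The remaining 2×2 game on (a, b) × (1, 2) has no saddle point. Let the maximizer play a with probability p; indifference gives −9p + 2(1−p) = −4(1−p), so p = 2/5.
Similarly the minimizer's optimal q on 1 is 4/15, and the value is -9·(4/15) + (0)·(11/15) = -12/5.

-12/5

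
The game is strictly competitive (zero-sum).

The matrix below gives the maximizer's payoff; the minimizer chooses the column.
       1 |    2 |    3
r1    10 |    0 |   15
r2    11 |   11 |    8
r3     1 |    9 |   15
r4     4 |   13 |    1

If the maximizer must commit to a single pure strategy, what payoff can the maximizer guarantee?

8

The worst-case payoff for each row is r1: 0, r2: 8, r3: 1, r4: 1.
The best of these is 8.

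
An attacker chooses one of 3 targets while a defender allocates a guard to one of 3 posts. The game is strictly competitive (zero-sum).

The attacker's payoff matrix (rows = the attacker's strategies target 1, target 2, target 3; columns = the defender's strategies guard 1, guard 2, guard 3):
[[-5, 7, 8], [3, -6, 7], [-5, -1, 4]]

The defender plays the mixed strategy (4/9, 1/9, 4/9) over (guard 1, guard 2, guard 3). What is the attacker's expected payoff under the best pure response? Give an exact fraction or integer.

target 1: (-5)·(4/9) + (7)·(1/9) + (8)·(4/9) = 19/9.
target 2: (3)·(4/9) + (-6)·(1/9) + (7)·(4/9) = 34/9.
target 3: (-5)·(4/9) + (-1)·(1/9) + (4)·(4/9) = -5/9.
The best pure response is target 2 with expected payoff 34/9.

34/9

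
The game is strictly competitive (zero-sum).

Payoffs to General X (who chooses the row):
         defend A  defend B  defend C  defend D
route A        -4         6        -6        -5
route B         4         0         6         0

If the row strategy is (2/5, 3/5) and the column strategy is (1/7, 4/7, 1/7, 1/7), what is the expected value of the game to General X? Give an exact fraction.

48/35

Against (1/7, 4/7, 1/7, 1/7), each row's expected payoff is route A: 9/7; route B: 10/7.
Taking the (2/5, 3/5)-weighted average: (2/5)·(9/7) + (3/5)·(10/7) = 48/35.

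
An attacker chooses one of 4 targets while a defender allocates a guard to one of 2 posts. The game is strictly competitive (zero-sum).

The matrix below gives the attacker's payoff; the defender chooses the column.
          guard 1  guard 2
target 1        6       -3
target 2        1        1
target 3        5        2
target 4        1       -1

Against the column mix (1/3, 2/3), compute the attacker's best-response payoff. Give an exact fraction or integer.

target 1: (6)·(1/3) + (-3)·(2/3) = 0.
target 2: (1)·(1/3) + (1)·(2/3) = 1.
target 3: (5)·(1/3) + (2)·(2/3) = 3.
target 4: (1)·(1/3) + (-1)·(2/3) = -1/3.
The best pure response is target 3 with expected payoff 3.

3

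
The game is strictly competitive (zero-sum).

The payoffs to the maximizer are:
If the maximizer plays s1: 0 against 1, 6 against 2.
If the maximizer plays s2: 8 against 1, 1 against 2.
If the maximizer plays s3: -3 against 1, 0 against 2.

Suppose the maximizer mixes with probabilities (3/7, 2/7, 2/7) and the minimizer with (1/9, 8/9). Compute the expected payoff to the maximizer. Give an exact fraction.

Against (1/9, 8/9), each row's expected payoff is s1: 16/3; s2: 16/9; s3: -1/3.
Taking the (3/7, 2/7, 2/7)-weighted average: (3/7)·(16/3) + (2/7)·(16/9) + (2/7)·(-1/3) = 170/63.

170/63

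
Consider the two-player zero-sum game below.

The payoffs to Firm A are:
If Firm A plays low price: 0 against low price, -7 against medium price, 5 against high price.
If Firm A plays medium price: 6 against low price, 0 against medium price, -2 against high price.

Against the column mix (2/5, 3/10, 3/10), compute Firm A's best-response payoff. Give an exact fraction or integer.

low price: (0)·(2/5) + (-7)·(3/10) + (5)·(3/10) = -3/5.
medium price: (6)·(2/5) + (0)·(3/10) + (-2)·(3/10) = 9/5.
The best pure response is medium price with expected payoff 9/5.

9/5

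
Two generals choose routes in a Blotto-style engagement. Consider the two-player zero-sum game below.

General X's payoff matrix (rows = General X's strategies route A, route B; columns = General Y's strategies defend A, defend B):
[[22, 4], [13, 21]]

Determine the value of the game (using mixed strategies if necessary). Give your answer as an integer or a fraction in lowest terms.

Row minima are 4 and 13, so General X's maximin is 13; column maxima are 22 and 21, so General Y's minimax is 21. These differ, so the equilibrium is in mixed strategies.
Let General X play route A with probability p. General Y is indifferent when 22p + 13(1−p) = 4p + 21(1−p), giving p = 4/13.
Let General Y play defend A with probability q. General X is indifferent when 22q + 4(1−q) = 13q + 21(1−q), giving q = 17/26.
The value is 22·(17/26) + (4)·(9/26) = 205/13.

205/13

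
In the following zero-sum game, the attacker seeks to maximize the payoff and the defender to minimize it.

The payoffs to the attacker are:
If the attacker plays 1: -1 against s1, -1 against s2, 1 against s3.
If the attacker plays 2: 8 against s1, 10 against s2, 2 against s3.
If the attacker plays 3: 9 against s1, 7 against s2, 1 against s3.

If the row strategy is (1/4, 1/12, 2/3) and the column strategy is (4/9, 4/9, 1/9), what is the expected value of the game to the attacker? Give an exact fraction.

Against (4/9, 4/9, 1/9), each row's expected payoff is 1: -7/9; 2: 74/9; 3: 65/9.
Taking the (1/4, 1/12, 2/3)-weighted average: (1/4)·(-7/9) + (1/12)·(74/9) + (2/3)·(65/9) = 191/36.

191/36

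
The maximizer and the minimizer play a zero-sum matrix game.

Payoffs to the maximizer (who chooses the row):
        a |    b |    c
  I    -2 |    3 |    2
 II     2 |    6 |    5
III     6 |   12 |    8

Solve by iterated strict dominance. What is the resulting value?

Column b is strictly dominated by a for the minimizer (-2<3, 2<6, 6<12); eliminate b.
Column c is strictly dominated by a for the minimizer (-2<2, 2<5, 6<8); eliminate c.
Row II is strictly dominated by row III (6>2); eliminate II.
Row I is strictly dominated by row III (6>-2); eliminate I.
Only (III, a) remains, with payoff 6.

6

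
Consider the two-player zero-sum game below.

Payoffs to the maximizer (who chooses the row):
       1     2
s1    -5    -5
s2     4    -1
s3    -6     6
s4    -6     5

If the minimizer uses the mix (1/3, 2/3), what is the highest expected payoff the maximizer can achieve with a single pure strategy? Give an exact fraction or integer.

2

s1: (-5)·(1/3) + (-5)·(2/3) = -5.
s2: (4)·(1/3) + (-1)·(2/3) = 2/3.
s3: (-6)·(1/3) + (6)·(2/3) = 2.
s4: (-6)·(1/3) + (5)·(2/3) = 4/3.
The best pure response is s3 with expected payoff 2.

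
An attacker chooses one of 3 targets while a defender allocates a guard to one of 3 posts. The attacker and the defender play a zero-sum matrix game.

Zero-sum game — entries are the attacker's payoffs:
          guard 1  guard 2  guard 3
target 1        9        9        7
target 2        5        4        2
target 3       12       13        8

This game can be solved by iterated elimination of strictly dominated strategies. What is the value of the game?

8

Row target 2 is strictly dominated by row target 1 (9>5, 9>4, 7>2); eliminate target 2.
Column guard 2 is strictly dominated by guard 3 for the defender (7<9, 8<13); eliminate guard 2.
Column guard 1 is strictly dominated by guard 3 for the defender (7<9, 8<12); eliminate guard 1.
Row target 1 is strictly dominated by row target 3 (8>7); eliminate target 1.
Only (target 3, guard 3) remains, with payoff 8.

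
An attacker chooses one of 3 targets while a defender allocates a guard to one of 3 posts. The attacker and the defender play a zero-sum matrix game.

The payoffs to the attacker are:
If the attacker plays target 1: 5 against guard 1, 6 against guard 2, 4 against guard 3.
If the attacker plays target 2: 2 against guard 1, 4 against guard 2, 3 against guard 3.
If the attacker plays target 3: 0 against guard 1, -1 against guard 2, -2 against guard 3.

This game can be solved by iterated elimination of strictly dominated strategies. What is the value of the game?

4

Column guard 2 is strictly dominated by guard 3 for the defender (4<6, 3<4, -2<-1); eliminate guard 2.
Row target 3 is strictly dominated by row target 1 (5>0, 4>-2); eliminate target 3.
Row target 2 is strictly dominated by row target 1 (5>2, 4>3); eliminate target 2.
Column guard 1 is strictly dominated by guard 3 for the defender (4<5); eliminate guard 1.
Only (target 1, guard 3) remains, with payoff 4.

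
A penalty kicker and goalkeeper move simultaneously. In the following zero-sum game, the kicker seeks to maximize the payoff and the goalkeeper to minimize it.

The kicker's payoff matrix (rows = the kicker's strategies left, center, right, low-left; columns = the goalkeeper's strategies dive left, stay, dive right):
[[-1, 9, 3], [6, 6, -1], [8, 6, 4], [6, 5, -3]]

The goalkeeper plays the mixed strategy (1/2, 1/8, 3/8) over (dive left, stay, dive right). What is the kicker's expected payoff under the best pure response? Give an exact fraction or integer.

left: (-1)·(1/2) + (9)·(1/8) + (3)·(3/8) = 7/4.
center: (6)·(1/2) + (6)·(1/8) + (-1)·(3/8) = 27/8.
right: (8)·(1/2) + (6)·(1/8) + (4)·(3/8) = 25/4.
low-left: (6)·(1/2) + (5)·(1/8) + (-3)·(3/8) = 5/2.
The best pure response is right with expected payoff 25/4.

25/4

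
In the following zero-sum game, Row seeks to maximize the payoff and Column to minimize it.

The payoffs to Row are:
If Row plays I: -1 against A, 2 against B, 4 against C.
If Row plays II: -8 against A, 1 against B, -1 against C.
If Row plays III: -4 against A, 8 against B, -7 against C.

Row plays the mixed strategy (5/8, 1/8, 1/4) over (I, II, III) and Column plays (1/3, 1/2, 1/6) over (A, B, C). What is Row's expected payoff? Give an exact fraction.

Against (1/3, 1/2, 1/6), each row's expected payoff is I: 4/3; II: -7/3; III: 3/2.
Taking the (5/8, 1/8, 1/4)-weighted average: (5/8)·(4/3) + (1/8)·(-7/3) + (1/4)·(3/2) = 11/12.

11/12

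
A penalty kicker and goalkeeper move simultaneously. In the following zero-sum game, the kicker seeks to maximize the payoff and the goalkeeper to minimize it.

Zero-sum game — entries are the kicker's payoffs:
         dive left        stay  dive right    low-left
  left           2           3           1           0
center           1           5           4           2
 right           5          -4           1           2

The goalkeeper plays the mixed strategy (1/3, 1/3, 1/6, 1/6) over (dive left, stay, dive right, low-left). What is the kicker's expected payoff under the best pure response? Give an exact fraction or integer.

3

left: (2)·(1/3) + (3)·(1/3) + (1)·(1/6) + (0)·(1/6) = 11/6.
center: (1)·(1/3) + (5)·(1/3) + (4)·(1/6) + (2)·(1/6) = 3.
right: (5)·(1/3) + (-4)·(1/3) + (1)·(1/6) + (2)·(1/6) = 5/6.
The best pure response is center with expected payoff 3.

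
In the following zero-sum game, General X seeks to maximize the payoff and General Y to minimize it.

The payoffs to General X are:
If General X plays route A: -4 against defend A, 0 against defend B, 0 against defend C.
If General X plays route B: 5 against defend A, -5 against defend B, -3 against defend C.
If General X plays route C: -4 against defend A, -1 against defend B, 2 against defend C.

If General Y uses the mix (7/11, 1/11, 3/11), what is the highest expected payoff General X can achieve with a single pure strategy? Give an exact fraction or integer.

21/11

route A: (-4)·(7/11) + (0)·(1/11) + (0)·(3/11) = -28/11.
route B: (5)·(7/11) + (-5)·(1/11) + (-3)·(3/11) = 21/11.
route C: (-4)·(7/11) + (-1)·(1/11) + (2)·(3/11) = -23/11.
The best pure response is route B with expected payoff 21/11.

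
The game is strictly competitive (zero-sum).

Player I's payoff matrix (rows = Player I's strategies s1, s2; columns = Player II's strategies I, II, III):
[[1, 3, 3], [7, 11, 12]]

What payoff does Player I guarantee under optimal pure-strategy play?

7

Row minima: 1, 7 → Player I's maximin is 7.
Column maxima: 7, 11, 12 → Player II's minimax is 7.
They coincide at (s2, I), so the value is 7.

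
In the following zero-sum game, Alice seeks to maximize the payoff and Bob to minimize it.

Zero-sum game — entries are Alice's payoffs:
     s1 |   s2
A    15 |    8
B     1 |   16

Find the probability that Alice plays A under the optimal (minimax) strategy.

Row minima are 8 and 1, so Alice's maximin is 8; column maxima are 15 and 16, so Bob's minimax is 15. These differ, so the equilibrium is in mixed strategies.
Let Alice play A with probability p. Bob is indifferent when 15p + (1−p) = 8p + 16(1−p), giving p = 15/22.

15/22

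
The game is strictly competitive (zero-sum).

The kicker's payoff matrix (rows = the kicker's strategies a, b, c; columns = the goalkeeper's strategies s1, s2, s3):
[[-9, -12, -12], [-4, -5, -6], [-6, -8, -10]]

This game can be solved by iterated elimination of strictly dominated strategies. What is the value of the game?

Row c is strictly dominated by row b (-4>-6, -5>-8, -6>-10); eliminate c.
Column s1 is strictly dominated by s2 for the goalkeeper (-12<-9, -5<-4); eliminate s1.
Row a is strictly dominated by row b (-5>-12, -6>-12); eliminate a.
Column s2 is strictly dominated by s3 for the goalkeeper (-6<-5); eliminate s2.
Only (b, s3) remains, with payoff -6.

-6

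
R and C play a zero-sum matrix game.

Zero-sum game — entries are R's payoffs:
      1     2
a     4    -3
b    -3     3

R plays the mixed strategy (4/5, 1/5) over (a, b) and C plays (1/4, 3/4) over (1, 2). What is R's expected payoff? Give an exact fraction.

Against (1/4, 3/4), each row's expected payoff is a: -5/4; b: 3/2.
Taking the (4/5, 1/5)-weighted average: (4/5)·(-5/4) + (1/5)·(3/2) = -7/10.

-7/10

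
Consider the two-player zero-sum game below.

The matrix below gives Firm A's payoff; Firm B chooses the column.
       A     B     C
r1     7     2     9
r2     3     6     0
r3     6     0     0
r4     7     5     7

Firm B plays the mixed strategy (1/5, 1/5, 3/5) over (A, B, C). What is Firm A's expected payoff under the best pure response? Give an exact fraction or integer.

36/5

r1: (7)·(1/5) + (2)·(1/5) + (9)·(3/5) = 36/5.
r2: (3)·(1/5) + (6)·(1/5) + (0)·(3/5) = 9/5.
r3: (6)·(1/5) + (0)·(1/5) + (0)·(3/5) = 6/5.
r4: (7)·(1/5) + (5)·(1/5) + (7)·(3/5) = 33/5.
The best pure response is r1 with expected payoff 36/5.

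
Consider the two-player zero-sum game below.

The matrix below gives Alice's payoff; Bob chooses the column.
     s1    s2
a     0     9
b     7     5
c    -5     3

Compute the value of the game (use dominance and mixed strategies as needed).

63/11

Row c is strictly dominated by row a, so Alice never plays it.
The remaining 2×2 game on (a, b) × (s1, s2) has no saddle point. Let Alice play a with probability p; indifference gives 7(1−p) = 9p + 5(1−p), so p = 2/11.
Similarly Bob's optimal q on s1 is 4/11, and the value is 0·(4/11) + (9)·(7/11) = 63/11.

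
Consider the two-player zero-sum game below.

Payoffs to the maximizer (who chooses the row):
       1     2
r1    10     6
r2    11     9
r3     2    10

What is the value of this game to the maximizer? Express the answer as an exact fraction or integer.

46/5

Row r1 is strictly dominated by row r2, so the maximizer never plays it.
The remaining 2×2 game on (r2, r3) × (1, 2) has no saddle point. Let the maximizer play r2 with probability p; indifference gives 11p + 2(1−p) = 9p + 10(1−p), so p = 4/5.
Similarly the minimizer's optimal q on 1 is 1/10, and the value is 11·(1/10) + (9)·(9/10) = 46/5.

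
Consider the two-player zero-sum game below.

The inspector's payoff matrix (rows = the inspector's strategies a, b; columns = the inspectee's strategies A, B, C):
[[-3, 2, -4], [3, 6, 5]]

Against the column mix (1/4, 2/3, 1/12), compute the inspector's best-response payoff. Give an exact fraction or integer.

31/6

a: (-3)·(1/4) + (2)·(2/3) + (-4)·(1/12) = 1/4.
b: (3)·(1/4) + (6)·(2/3) + (5)·(1/12) = 31/6.
The best pure response is b with expected payoff 31/6.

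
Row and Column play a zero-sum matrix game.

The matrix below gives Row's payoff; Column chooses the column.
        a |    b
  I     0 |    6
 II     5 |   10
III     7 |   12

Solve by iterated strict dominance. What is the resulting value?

Row II is strictly dominated by row III (7>5, 12>10); eliminate II.
Row I is strictly dominated by row III (7>0, 12>6); eliminate I.
Column b is strictly dominated by a for Column (7<12); eliminate b.
Only (III, a) remains, with payoff 7.

7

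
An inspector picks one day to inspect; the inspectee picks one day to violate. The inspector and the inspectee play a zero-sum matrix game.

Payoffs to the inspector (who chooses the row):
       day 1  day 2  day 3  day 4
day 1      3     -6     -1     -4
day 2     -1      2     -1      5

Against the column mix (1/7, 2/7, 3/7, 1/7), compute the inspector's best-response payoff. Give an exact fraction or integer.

5/7

day 1: (3)·(1/7) + (-6)·(2/7) + (-1)·(3/7) + (-4)·(1/7) = -16/7.
day 2: (-1)·(1/7) + (2)·(2/7) + (-1)·(3/7) + (5)·(1/7) = 5/7.
The best pure response is day 2 with expected payoff 5/7.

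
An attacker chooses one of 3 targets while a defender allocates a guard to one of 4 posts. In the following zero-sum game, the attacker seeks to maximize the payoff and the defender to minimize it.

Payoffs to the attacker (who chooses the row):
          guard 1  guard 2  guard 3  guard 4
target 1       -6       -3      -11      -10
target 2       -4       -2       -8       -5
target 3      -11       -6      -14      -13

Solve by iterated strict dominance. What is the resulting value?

Row target 1 is strictly dominated by row target 2 (-4>-6, -2>-3, -8>-11, -5>-10); eliminate target 1.
Column guard 4 is strictly dominated by guard 3 for the defender (-8<-5, -14<-13); eliminate guard 4.
Column guard 1 is strictly dominated by guard 3 for the defender (-8<-4, -14<-11); eliminate guard 1.
Row target 3 is strictly dominated by row target 2 (-2>-6, -8>-14); eliminate target 3.
Column guard 2 is strictly dominated by guard 3 for the defender (-8<-2); eliminate guard 2.
Only (target 2, guard 3) remains, with payoff -8.

-8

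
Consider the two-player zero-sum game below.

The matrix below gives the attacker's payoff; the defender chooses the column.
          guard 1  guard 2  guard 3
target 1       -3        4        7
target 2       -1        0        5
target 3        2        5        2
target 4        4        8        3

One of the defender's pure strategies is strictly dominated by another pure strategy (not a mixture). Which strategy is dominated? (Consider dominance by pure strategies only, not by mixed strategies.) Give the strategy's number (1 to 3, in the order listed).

2

The defender prefers columns that give the attacker less. Compare guard 2 with guard 1: -3 < 4, -1 < 0, 2 < 5, 4 < 8.
So guard 1 strictly dominates guard 2 for the defender; guard 2 is strictly dominated.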